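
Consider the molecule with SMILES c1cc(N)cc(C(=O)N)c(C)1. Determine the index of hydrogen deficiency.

5

Atom tally by fragment:
  benzene ring core → C:6 H:6
  (− 3 ring H displaced by substituents)
  + NH2 → N:1 H:2
  + CONH2 → C:1 H:2 O:1 N:1
  + CH3 → C:1 H:3
Element totals:
  C: 8
  H: 10
  N: 2
  O: 1
Molecular formula: C8H10N2O.
DoU = (2C + 2 + N − H − X) / 2 = (2·8 + 2 + 2 − 10 − 0) / 2 = 5.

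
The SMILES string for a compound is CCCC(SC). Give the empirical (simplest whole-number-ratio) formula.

Atom tally by fragment:
  CH3 → C:1 H:3
  CH2 → C:1 H:2
  CH2 → C:1 H:2
  CH2SCH3 → C:2 H:5 S:1
Element totals:
  C: 5
  H: 12
  S: 1
Molecular formula: C5H12S.
gcd of subscripts (5, 12, 1) = 1, so the empirical formula equals the molecular formula.

C5H12S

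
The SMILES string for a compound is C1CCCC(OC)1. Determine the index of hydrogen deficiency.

1

Atom tally by fragment:
  cyclopentane ring core → C:5 H:10
  (− 1 ring H displaced by substituents)
  + OCH3 → C:1 H:3 O:1
Element totals:
  C: 6
  H: 12
  O: 1
Molecular formula: C6H12O.
DoU = (2C + 2 + N − H − X) / 2 = (2·6 + 2 + 0 − 12 − 0) / 2 = 1.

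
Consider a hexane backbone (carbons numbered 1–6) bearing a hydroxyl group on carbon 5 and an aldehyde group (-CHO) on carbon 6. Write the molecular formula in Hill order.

C7H14O2

Atom tally by fragment:
  CH3 → C:1 H:3
  CH2 → C:1 H:2
  CH2 → C:1 H:2
  CH2 → C:1 H:2
  CH(OH) → C:1 H:2 O:1
  CH2CHO → C:2 H:3 O:1
Element totals:
  C: 7
  H: 14
  O: 2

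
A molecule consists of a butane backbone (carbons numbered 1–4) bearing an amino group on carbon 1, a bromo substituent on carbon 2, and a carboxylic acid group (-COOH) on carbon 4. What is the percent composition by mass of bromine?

Atom tally by fragment:
  H2NCH2 → C:1 H:4 N:1
  CH(Br) → C:1 H:1 Br:1
  CH2 → C:1 H:2
  CH2COOH → C:2 H:3 O:2
Element totals:
  C: 5
  H: 10
  Br: 1
  N: 1
  O: 2
Molecular formula: C5H10BrNO2.
Molar mass = 196.044 g/mol.
Mass from Br: 1 × 79.904 = 79.904 g/mol.
%Br = 79.904 / 196.044 × 100 = 40.76%.

40.76%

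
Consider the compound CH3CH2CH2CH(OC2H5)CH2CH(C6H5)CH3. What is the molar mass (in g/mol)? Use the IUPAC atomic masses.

Atom tally by fragment:
  CH3 → C:1 H:3
  CH2 → C:1 H:2
  CH2 → C:1 H:2
  CH(OC2H5) → C:3 H:6 O:1
  CH2 → C:1 H:2
  CH(C6H5) → C:7 H:6
  CH3 → C:1 H:3
Element totals:
  C: 15
  H: 24
  O: 1
Molecular formula: C15H24O.
  M = 15(12.011) + 24(1.008) + 15.999
    = 180.165 + 24.192 + 15.999 = 220.356

220.36 g/mol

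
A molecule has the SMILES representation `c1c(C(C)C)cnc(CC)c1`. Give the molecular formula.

Atom tally by fragment:
  pyridine ring core → C:5 H:5 N:1
  (− 2 ring H displaced by substituents)
  + CH(CH3)2 → C:3 H:7
  + C2H5 → C:2 H:5
Element totals:
  C: 10
  H: 15
  N: 1

C10H15N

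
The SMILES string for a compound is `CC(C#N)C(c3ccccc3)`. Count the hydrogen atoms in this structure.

Atom tally by fragment:
  CH3 → C:1 H:3
  CH(CN) → C:2 H:1 N:1
  CH2C6H5 → C:7 H:7
Element totals:
  C: 10
  H: 11
  N: 1

11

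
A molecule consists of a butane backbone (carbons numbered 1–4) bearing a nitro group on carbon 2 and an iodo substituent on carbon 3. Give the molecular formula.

C4H8INO2

Atom tally by fragment:
  CH3 → C:1 H:3
  CH(NO2) → C:1 H:1 N:1 O:2
  CH(I) → C:1 H:1 I:1
  CH3 → C:1 H:3
Element totals:
  C: 4
  H: 8
  I: 1
  N: 1
  O: 2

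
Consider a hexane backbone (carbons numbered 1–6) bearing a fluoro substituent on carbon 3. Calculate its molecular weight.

104.17 g/mol

Atom tally by fragment:
  CH3 → C:1 H:3
  CH2 → C:1 H:2
  CH(F) → C:1 H:1 F:1
  CH2 → C:1 H:2
  CH2 → C:1 H:2
  CH3 → C:1 H:3
Element totals:
  C: 6
  H: 13
  F: 1
Molecular formula: C6H13F.
  M = 6(12.011) + 13(1.008) + 18.998
    = 72.066 + 13.104 + 18.998 = 104.168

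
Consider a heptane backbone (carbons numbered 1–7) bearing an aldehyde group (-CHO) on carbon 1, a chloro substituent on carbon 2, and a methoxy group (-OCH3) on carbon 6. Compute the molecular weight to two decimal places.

Atom tally by fragment:
  OHCCH2 → C:2 H:3 O:1
  CH(Cl) → C:1 H:1 Cl:1
  CH2 → C:1 H:2
  CH2 → C:1 H:2
  CH2 → C:1 H:2
  CH(OCH3) → C:2 H:4 O:1
  CH3 → C:1 H:3
Element totals:
  C: 9
  H: 17
  Cl: 1
  O: 2
Molecular formula: C9H17ClO2.
  M = 9(12.011) + 17(1.008) + 35.45 + 2(15.999)
    = 108.099 + 17.136 + 35.450 + 31.998 = 192.683

192.68 g/mol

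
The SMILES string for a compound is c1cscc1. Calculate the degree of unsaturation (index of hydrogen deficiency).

3

Atom tally by fragment:
  thiophene ring core → C:4 H:4 S:1
Element totals:
  C: 4
  H: 4
  S: 1
Molecular formula: C4H4S.
DoU = (2C + 2 + N − H − X) / 2 = (2·4 + 2 + 0 − 4 − 0) / 2 = 3.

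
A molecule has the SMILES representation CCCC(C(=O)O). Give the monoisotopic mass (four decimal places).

102.0681

Atom tally by fragment:
  CH3 → C:1 H:3
  CH2 → C:1 H:2
  CH2 → C:1 H:2
  CH2COOH → C:2 H:3 O:2
Element totals:
  C: 5
  H: 10
  O: 2
Molecular formula: C5H10O2.
  M = 5(12.0) + 10(1.007825) + 2(15.994915)
    = 60.000000 + 10.078250 + 31.989830 = 102.068080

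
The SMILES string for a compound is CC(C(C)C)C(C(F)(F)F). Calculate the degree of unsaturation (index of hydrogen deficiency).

0

Atom tally by fragment:
  CH3 → C:1 H:3
  CH(CH(CH3)2) → C:4 H:8
  CH2CF3 → C:2 H:2 F:3
Element totals:
  C: 7
  H: 13
  F: 3
Molecular formula: C7H13F3.
DoU = (2C + 2 + N − H − X) / 2 = (2·7 + 2 + 0 − 13 − 3) / 2 = 0.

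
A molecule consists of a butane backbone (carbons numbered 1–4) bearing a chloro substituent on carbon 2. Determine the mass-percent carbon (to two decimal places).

51.90%

Atom tally by fragment:
  CH3 → C:1 H:3
  CH(Cl) → C:1 H:1 Cl:1
  CH2 → C:1 H:2
  CH3 → C:1 H:3
Element totals:
  C: 4
  H: 9
  Cl: 1
Molecular formula: C4H9Cl.
Molar mass = 92.566 g/mol.
Mass from C: 4 × 12.011 = 48.044 g/mol.
%C = 48.044 / 92.566 × 100 = 51.90%.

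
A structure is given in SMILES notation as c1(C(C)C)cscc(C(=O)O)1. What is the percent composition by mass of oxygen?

Atom tally by fragment:
  thiophene ring core → C:4 H:4 S:1
  (− 2 ring H displaced by substituents)
  + CH(CH3)2 → C:3 H:7
  + COOH → C:1 H:1 O:2
Element totals:
  C: 8
  H: 10
  O: 2
  S: 1
Molecular formula: C8H10O2S.
Molar mass = 170.226 g/mol.
Mass from O: 2 × 15.999 = 31.998 g/mol.
%O = 31.998 / 170.226 × 100 = 18.80%.

18.80%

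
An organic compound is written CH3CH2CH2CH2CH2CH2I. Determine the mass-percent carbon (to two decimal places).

Element totals:
  C: 6
  H: 13
  I: 1
Molecular formula: C6H13I.
Molar mass = 212.074 g/mol.
Mass from C: 6 × 12.011 = 72.066 g/mol.
%C = 72.066 / 212.074 × 100 = 33.98%.

33.98%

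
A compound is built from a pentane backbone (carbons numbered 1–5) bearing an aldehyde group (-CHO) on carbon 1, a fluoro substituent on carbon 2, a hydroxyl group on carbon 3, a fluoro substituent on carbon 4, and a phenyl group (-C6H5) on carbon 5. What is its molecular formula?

C12H14F2O2

Atom tally by fragment:
  OHCCH2 → C:2 H:3 O:1
  CH(F) → C:1 H:1 F:1
  CH(OH) → C:1 H:2 O:1
  CH(F) → C:1 H:1 F:1
  CH2C6H5 → C:7 H:7
Element totals:
  C: 12
  H: 14
  F: 2
  O: 2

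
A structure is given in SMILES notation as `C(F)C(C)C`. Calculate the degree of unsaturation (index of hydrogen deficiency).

0

Atom tally by fragment:
  FCH2 → C:1 H:2 F:1
  CH(CH3) → C:2 H:4
  CH3 → C:1 H:3
Element totals:
  C: 4
  H: 9
  F: 1
Molecular formula: C4H9F.
DoU = (2C + 2 + N − H − X) / 2 = (2·4 + 2 + 0 − 9 − 1) / 2 = 0.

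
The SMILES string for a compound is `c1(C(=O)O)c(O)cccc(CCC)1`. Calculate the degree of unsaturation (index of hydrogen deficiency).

Atom tally by fragment:
  benzene ring core → C:6 H:6
  (− 3 ring H displaced by substituents)
  + COOH → C:1 H:1 O:2
  + OH → O:1 H:1
  + CH2CH2CH3 → C:3 H:7
Element totals:
  C: 10
  H: 12
  O: 3
Molecular formula: C10H12O3.
DoU = (2C + 2 + N − H − X) / 2 = (2·10 + 2 + 0 − 12 − 0) / 2 = 5.

5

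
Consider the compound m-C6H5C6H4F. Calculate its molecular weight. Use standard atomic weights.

172.20 g/mol

Atom tally by fragment:
  benzene ring core → C:6 H:6
  (− 2 ring H displaced by substituents)
  + C6H5 → C:6 H:5
  + F → F:1
Element totals:
  C: 12
  H: 9
  F: 1
Molecular formula: C12H9F.
  M = 12(12.011) + 9(1.008) + 18.998
    = 144.132 + 9.072 + 18.998 = 172.202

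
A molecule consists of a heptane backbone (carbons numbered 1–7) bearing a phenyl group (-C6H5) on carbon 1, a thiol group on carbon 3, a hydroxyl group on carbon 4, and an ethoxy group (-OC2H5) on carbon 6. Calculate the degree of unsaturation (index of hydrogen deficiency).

4

Atom tally by fragment:
  C6H5CH2 → C:7 H:7
  CH2 → C:1 H:2
  CH(SH) → C:1 H:2 S:1
  CH(OH) → C:1 H:2 O:1
  CH2 → C:1 H:2
  CH(OC2H5) → C:3 H:6 O:1
  CH3 → C:1 H:3
Element totals:
  C: 15
  H: 24
  O: 2
  S: 1
Molecular formula: C15H24O2S.
DoU = (2C + 2 + N − H − X) / 2 = (2·15 + 2 + 0 − 24 − 0) / 2 = 4.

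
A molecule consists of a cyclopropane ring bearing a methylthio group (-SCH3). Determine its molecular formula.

C4H8S

Atom tally by fragment:
  cyclopropane ring core → C:3 H:6
  (− 1 ring H displaced by substituents)
  + SCH3 → C:1 H:3 S:1
Element totals:
  C: 4
  H: 8
  S: 1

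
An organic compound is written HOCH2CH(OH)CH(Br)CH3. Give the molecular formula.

C4H9BrO2

Element totals:
  C: 4
  H: 9
  Br: 1
  O: 2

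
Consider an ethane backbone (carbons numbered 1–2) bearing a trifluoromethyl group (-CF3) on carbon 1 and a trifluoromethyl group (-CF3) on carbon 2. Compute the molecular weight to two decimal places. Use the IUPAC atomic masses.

166.06 g/mol

Atom tally by fragment:
  F3CCH2 → C:2 H:2 F:3
  CH2CF3 → C:2 H:2 F:3
Element totals:
  C: 4
  H: 4
  F: 6
Molecular formula: C4H4F6.
  M = 4(12.011) + 4(1.008) + 6(18.998)
    = 48.044 + 4.032 + 113.988 = 166.064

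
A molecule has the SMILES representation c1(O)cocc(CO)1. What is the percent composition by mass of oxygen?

42.07%

Atom tally by fragment:
  furan ring core → C:4 H:4 O:1
  (− 2 ring H displaced by substituents)
  + OH → O:1 H:1
  + CH2OH → C:1 H:3 O:1
Element totals:
  C: 5
  H: 6
  O: 3
Molecular formula: C5H6O3.
Molar mass = 114.100 g/mol.
Mass from O: 3 × 15.999 = 47.997 g/mol.
%O = 47.997 / 114.100 × 100 = 42.07%.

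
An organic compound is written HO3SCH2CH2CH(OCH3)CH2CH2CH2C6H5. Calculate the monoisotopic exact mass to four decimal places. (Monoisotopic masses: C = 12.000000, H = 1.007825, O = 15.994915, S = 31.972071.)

Element totals:
  C: 13
  H: 20
  O: 4
  S: 1
Molecular formula: C13H20O4S.
  M = 13(12.0) + 20(1.007825) + 4(15.994915) + 31.972071
    = 156.000000 + 20.156500 + 63.979660 + 31.972071 = 272.108231

272.1082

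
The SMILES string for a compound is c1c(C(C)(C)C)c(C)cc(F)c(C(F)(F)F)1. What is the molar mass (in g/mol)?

234.24 g/mol

Atom tally by fragment:
  benzene ring core → C:6 H:6
  (− 4 ring H displaced by substituents)
  + C(CH3)3 → C:4 H:9
  + CH3 → C:1 H:3
  + F → F:1
  + CF3 → C:1 F:3
Element totals:
  C: 12
  H: 14
  F: 4
Molecular formula: C12H14F4.
  M = 12(12.011) + 14(1.008) + 4(18.998)
    = 144.132 + 14.112 + 75.992 = 234.236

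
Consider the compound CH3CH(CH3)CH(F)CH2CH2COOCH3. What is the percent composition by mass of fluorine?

Element totals:
  C: 8
  H: 15
  F: 1
  O: 2
Molecular formula: C8H15FO2.
Molar mass = 162.204 g/mol.
Mass from F: 1 × 18.998 = 18.998 g/mol.
%F = 18.998 / 162.204 × 100 = 11.71%.

11.71%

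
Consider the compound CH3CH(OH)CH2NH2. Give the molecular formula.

C3H9NO

Atom tally by fragment:
  CH3 → C:1 H:3
  CH(OH) → C:1 H:2 O:1
  CH2NH2 → C:1 H:4 N:1
Element totals:
  C: 3
  H: 9
  N: 1
  O: 1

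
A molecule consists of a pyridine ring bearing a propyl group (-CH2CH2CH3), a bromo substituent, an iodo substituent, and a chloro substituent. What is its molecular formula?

Atom tally by fragment:
  pyridine ring core → C:5 H:5 N:1
  (− 4 ring H displaced by substituents)
  + CH2CH2CH3 → C:3 H:7
  + Br → Br:1
  + I → I:1
  + Cl → Cl:1
Element totals:
  C: 8
  H: 8
  Br: 1
  Cl: 1
  I: 1
  N: 1

C8H8BrClIN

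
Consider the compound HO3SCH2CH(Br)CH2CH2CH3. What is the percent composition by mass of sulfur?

13.87%

Atom tally by fragment:
  HO3SCH2 → C:1 H:3 S:1 O:3
  CH(Br) → C:1 H:1 Br:1
  CH2 → C:1 H:2
  CH2 → C:1 H:2
  CH3 → C:1 H:3
Element totals:
  C: 5
  H: 11
  Br: 1
  O: 3
  S: 1
Molecular formula: C5H11BrO3S.
Molar mass = 231.104 g/mol.
Mass from S: 1 × 32.06 = 32.060 g/mol.
%S = 32.060 / 231.104 × 100 = 13.87%.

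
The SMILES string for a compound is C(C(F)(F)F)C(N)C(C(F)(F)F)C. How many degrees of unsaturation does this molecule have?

0

Atom tally by fragment:
  F3CCH2 → C:2 H:2 F:3
  CH(NH2) → C:1 H:3 N:1
  CH(CF3) → C:2 H:1 F:3
  CH3 → C:1 H:3
Element totals:
  C: 6
  H: 9
  F: 6
  N: 1
Molecular formula: C6H9F6N.
DoU = (2C + 2 + N − H − X) / 2 = (2·6 + 2 + 1 − 9 − 6) / 2 = 0.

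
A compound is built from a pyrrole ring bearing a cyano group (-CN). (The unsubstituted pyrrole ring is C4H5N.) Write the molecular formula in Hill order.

C5H4N2

Atom tally by fragment:
  pyrrole ring core → C:4 H:5 N:1
  (− 1 ring H displaced by substituents)
  + CN → C:1 N:1
Element totals:
  C: 5
  H: 4
  N: 2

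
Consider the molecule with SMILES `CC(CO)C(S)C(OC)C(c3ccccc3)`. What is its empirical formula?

Atom tally by fragment:
  CH3 → C:1 H:3
  CH(CH2OH) → C:2 H:4 O:1
  CH(SH) → C:1 H:2 S:1
  CH(OCH3) → C:2 H:4 O:1
  CH2C6H5 → C:7 H:7
Element totals:
  C: 13
  H: 20
  O: 2
  S: 1
Molecular formula: C13H20O2S.
gcd of subscripts (13, 20, 2, 1) = 1, so the empirical formula equals the molecular formula.

C13H20O2S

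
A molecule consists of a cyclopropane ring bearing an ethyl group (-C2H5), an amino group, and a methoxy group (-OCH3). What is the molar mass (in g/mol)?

115.18 g/mol

Atom tally by fragment:
  cyclopropane ring core → C:3 H:6
  (− 3 ring H displaced by substituents)
  + C2H5 → C:2 H:5
  + NH2 → N:1 H:2
  + OCH3 → C:1 H:3 O:1
Element totals:
  C: 6
  H: 13
  N: 1
  O: 1
Molecular formula: C6H13NO.
  M = 6(12.011) + 13(1.008) + 14.007 + 15.999
    = 72.066 + 13.104 + 14.007 + 15.999 = 115.176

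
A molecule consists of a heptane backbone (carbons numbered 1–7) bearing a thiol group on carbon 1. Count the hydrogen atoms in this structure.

16

Atom tally by fragment:
  HSCH2 → C:1 H:3 S:1
  CH2 → C:1 H:2
  CH2 → C:1 H:2
  CH2 → C:1 H:2
  CH2 → C:1 H:2
  CH2 → C:1 H:2
  CH3 → C:1 H:3
Element totals:
  C: 7
  H: 16
  S: 1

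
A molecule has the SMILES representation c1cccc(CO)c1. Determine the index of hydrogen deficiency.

4

Atom tally by fragment:
  benzene ring core → C:6 H:6
  (− 1 ring H displaced by substituents)
  + CH2OH → C:1 H:3 O:1
Element totals:
  C: 7
  H: 8
  O: 1
Molecular formula: C7H8O.
DoU = (2C + 2 + N − H − X) / 2 = (2·7 + 2 + 0 − 8 − 0) / 2 = 4.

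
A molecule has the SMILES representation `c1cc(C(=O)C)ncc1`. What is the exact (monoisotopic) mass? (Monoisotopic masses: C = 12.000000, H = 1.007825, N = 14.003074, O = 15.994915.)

Atom tally by fragment:
  pyridine ring core → C:5 H:5 N:1
  (− 1 ring H displaced by substituents)
  + COCH3 → C:2 H:3 O:1
Element totals:
  C: 7
  H: 7
  N: 1
  O: 1
Molecular formula: C7H7NO.
  M = 7(12.0) + 7(1.007825) + 14.003074 + 15.994915
    = 84.000000 + 7.054775 + 14.003074 + 15.994915 = 121.052764

121.0528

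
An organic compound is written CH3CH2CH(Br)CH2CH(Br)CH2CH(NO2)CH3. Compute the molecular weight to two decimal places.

Element totals:
  C: 8
  H: 15
  Br: 2
  N: 1
  O: 2
Molecular formula: C8H15Br2NO2.
  M = 8(12.011) + 15(1.008) + 2(79.904) + 14.007 + 2(15.999)
    = 96.088 + 15.120 + 159.808 + 14.007 + 31.998 = 317.021

317.02 g/mol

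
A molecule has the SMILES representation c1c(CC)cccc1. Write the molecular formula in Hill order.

Atom tally by fragment:
  benzene ring core → C:6 H:6
  (− 1 ring H displaced by substituents)
  + C2H5 → C:2 H:5
Element totals:
  C: 8
  H: 10

C8H10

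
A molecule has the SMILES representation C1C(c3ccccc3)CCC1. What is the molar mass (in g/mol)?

146.23 g/mol

Atom tally by fragment:
  cyclopentane ring core → C:5 H:10
  (− 1 ring H displaced by substituents)
  + C6H5 → C:6 H:5
Element totals:
  C: 11
  H: 14
Molecular formula: C11H14.
  M = 11(12.011) + 14(1.008)
    = 132.121 + 14.112 = 146.233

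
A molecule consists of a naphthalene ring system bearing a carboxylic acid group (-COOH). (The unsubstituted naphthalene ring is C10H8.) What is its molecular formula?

Atom tally by fragment:
  naphthalene ring system core → C:10 H:8
  (− 1 ring H displaced by substituents)
  + COOH → C:1 H:1 O:2
Element totals:
  C: 11
  H: 8
  O: 2

C11H8O2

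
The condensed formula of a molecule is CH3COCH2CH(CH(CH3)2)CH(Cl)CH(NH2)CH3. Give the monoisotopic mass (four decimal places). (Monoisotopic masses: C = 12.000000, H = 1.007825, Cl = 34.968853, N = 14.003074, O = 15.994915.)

Element totals:
  C: 10
  H: 20
  Cl: 1
  N: 1
  O: 1
Molecular formula: C10H20ClNO.
  M = 10(12.0) + 20(1.007825) + 34.968853 + 14.003074 + 15.994915
    = 120.000000 + 20.156500 + 34.968853 + 14.003074 + 15.994915 = 205.123342

205.1233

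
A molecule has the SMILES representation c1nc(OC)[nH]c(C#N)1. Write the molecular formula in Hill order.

C5H5N3O

Atom tally by fragment:
  imidazole ring core → C:3 H:4 N:2
  (− 2 ring H displaced by substituents)
  + OCH3 → C:1 H:3 O:1
  + CN → C:1 N:1
Element totals:
  C: 5
  H: 5
  N: 3
  O: 1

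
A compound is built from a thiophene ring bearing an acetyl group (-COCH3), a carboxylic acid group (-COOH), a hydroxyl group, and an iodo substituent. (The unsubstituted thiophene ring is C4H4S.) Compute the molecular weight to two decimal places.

312.08 g/mol

Atom tally by fragment:
  thiophene ring core → C:4 H:4 S:1
  (− 4 ring H displaced by substituents)
  + COCH3 → C:2 H:3 O:1
  + COOH → C:1 H:1 O:2
  + OH → O:1 H:1
  + I → I:1
Element totals:
  C: 7
  H: 5
  I: 1
  O: 4
  S: 1
Molecular formula: C7H5IO4S.
  M = 7(12.011) + 5(1.008) + 126.904 + 4(15.999) + 32.06
    = 84.077 + 5.040 + 126.904 + 63.996 + 32.060 = 312.077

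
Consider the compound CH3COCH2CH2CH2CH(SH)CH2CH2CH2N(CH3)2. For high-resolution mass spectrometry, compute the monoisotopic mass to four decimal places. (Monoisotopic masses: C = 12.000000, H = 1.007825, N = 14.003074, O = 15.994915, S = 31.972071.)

217.1500

Atom tally by fragment:
  CH3COCH2 → C:3 H:5 O:1
  CH2 → C:1 H:2
  CH2 → C:1 H:2
  CH(SH) → C:1 H:2 S:1
  CH2 → C:1 H:2
  CH2 → C:1 H:2
  CH2N(CH3)2 → C:3 H:8 N:1
Element totals:
  C: 11
  H: 23
  N: 1
  O: 1
  S: 1
Molecular formula: C11H23NOS.
  M = 11(12.0) + 23(1.007825) + 14.003074 + 15.994915 + 31.972071
    = 132.000000 + 23.179975 + 14.003074 + 15.994915 + 31.972071 = 217.150035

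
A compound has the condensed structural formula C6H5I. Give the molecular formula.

Atom tally by fragment:
  benzene ring core → C:6 H:6
  (− 1 ring H displaced by substituents)
  + I → I:1
Element totals:
  C: 6
  H: 5
  I: 1

C6H5I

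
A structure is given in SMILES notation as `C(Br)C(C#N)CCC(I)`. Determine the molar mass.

301.95 g/mol

Atom tally by fragment:
  BrCH2 → C:1 H:2 Br:1
  CH(CN) → C:2 H:1 N:1
  CH2 → C:1 H:2
  CH2 → C:1 H:2
  CH2I → C:1 H:2 I:1
Element totals:
  C: 6
  H: 9
  Br: 1
  I: 1
  N: 1
Molecular formula: C6H9BrIN.
  M = 6(12.011) + 9(1.008) + 79.904 + 126.904 + 14.007
    = 72.066 + 9.072 + 79.904 + 126.904 + 14.007 = 301.953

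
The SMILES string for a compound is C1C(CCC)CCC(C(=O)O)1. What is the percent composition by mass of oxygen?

20.48%

Atom tally by fragment:
  cyclopentane ring core → C:5 H:10
  (− 2 ring H displaced by substituents)
  + CH2CH2CH3 → C:3 H:7
  + COOH → C:1 H:1 O:2
Element totals:
  C: 9
  H: 16
  O: 2
Molecular formula: C9H16O2.
Molar mass = 156.225 g/mol.
Mass from O: 2 × 15.999 = 31.998 g/mol.
%O = 31.998 / 156.225 × 100 = 20.48%.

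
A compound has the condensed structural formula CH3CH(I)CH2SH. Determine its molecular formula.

Atom tally by fragment:
  CH3 → C:1 H:3
  CH(I) → C:1 H:1 I:1
  CH2SH → C:1 H:3 S:1
Element totals:
  C: 3
  H: 7
  I: 1
  S: 1

C3H7IS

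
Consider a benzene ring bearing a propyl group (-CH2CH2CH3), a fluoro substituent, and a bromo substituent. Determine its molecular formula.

Atom tally by fragment:
  benzene ring core → C:6 H:6
  (− 3 ring H displaced by substituents)
  + CH2CH2CH3 → C:3 H:7
  + F → F:1
  + Br → Br:1
Element totals:
  C: 9
  H: 10
  Br: 1
  F: 1

C9H10BrF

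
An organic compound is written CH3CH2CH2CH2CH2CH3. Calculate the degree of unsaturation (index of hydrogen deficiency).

0

Element totals:
  C: 6
  H: 14
Molecular formula: C6H14.
DoU = (2C + 2 + N − H − X) / 2 = (2·6 + 2 + 0 − 14 − 0) / 2 = 0.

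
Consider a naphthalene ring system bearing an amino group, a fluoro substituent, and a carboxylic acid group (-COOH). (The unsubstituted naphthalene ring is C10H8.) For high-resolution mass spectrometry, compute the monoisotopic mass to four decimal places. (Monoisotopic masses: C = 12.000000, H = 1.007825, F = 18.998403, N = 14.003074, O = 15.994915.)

Atom tally by fragment:
  naphthalene ring system core → C:10 H:8
  (− 3 ring H displaced by substituents)
  + NH2 → N:1 H:2
  + F → F:1
  + COOH → C:1 H:1 O:2
Element totals:
  C: 11
  H: 8
  F: 1
  N: 1
  O: 2
Molecular formula: C11H8FNO2.
  M = 11(12.0) + 8(1.007825) + 18.998403 + 14.003074 + 2(15.994915)
    = 132.000000 + 8.062600 + 18.998403 + 14.003074 + 31.989830 = 205.053907

205.0539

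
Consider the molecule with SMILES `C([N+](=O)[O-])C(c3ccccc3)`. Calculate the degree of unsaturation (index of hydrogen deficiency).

Atom tally by fragment:
  O2NCH2 → C:1 H:2 N:1 O:2
  CH2C6H5 → C:7 H:7
Element totals:
  C: 8
  H: 9
  N: 1
  O: 2
Molecular formula: C8H9NO2.
DoU = (2C + 2 + N − H − X) / 2 = (2·8 + 2 + 1 − 9 − 0) / 2 = 5.

5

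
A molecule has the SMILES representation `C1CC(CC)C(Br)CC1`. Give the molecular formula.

C8H15Br

Atom tally by fragment:
  cyclohexane ring core → C:6 H:12
  (− 2 ring H displaced by substituents)
  + C2H5 → C:2 H:5
  + Br → Br:1
Element totals:
  C: 8
  H: 15
  Br: 1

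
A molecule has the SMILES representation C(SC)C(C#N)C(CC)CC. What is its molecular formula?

C9H17NS

Atom tally by fragment:
  CH3SCH2 → C:2 H:5 S:1
  CH(CN) → C:2 H:1 N:1
  CH(C2H5) → C:3 H:6
  CH2 → C:1 H:2
  CH3 → C:1 H:3
Element totals:
  C: 9
  H: 17
  N: 1
  S: 1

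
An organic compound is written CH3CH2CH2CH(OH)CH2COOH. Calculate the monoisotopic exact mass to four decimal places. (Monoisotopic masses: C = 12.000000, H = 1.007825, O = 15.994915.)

132.0786

Atom tally by fragment:
  CH3 → C:1 H:3
  CH2 → C:1 H:2
  CH2 → C:1 H:2
  CH(OH) → C:1 H:2 O:1
  CH2COOH → C:2 H:3 O:2
Element totals:
  C: 6
  H: 12
  O: 3
Molecular formula: C6H12O3.
  M = 6(12.0) + 12(1.007825) + 3(15.994915)
    = 72.000000 + 12.093900 + 47.984745 = 132.078645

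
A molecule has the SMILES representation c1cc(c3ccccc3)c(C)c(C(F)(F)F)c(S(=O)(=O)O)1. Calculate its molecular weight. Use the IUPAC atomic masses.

Atom tally by fragment:
  benzene ring core → C:6 H:6
  (− 4 ring H displaced by substituents)
  + C6H5 → C:6 H:5
  + CH3 → C:1 H:3
  + CF3 → C:1 F:3
  + SO3H → S:1 O:3 H:1
Element totals:
  C: 14
  H: 11
  F: 3
  O: 3
  S: 1
Molecular formula: C14H11F3O3S.
  M = 14(12.011) + 11(1.008) + 3(18.998) + 3(15.999) + 32.06
    = 168.154 + 11.088 + 56.994 + 47.997 + 32.060 = 316.293

316.29 g/mol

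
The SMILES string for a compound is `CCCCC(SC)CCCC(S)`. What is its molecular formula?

Atom tally by fragment:
  CH3 → C:1 H:3
  CH2 → C:1 H:2
  CH2 → C:1 H:2
  CH2 → C:1 H:2
  CH(SCH3) → C:2 H:4 S:1
  CH2 → C:1 H:2
  CH2 → C:1 H:2
  CH2 → C:1 H:2
  CH2SH → C:1 H:3 S:1
Element totals:
  C: 10
  H: 22
  S: 2

C10H22S2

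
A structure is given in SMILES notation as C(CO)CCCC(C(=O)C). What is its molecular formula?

Atom tally by fragment:
  HOCH2CH2 → C:2 H:5 O:1
  CH2 → C:1 H:2
  CH2 → C:1 H:2
  CH2 → C:1 H:2
  CH2COCH3 → C:3 H:5 O:1
Element totals:
  C: 8
  H: 16
  O: 2

C8H16O2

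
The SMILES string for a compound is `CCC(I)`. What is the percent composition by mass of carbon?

Atom tally by fragment:
  CH3 → C:1 H:3
  CH2 → C:1 H:2
  CH2I → C:1 H:2 I:1
Element totals:
  C: 3
  H: 7
  I: 1
Molecular formula: C3H7I.
Molar mass = 169.993 g/mol.
Mass from C: 3 × 12.011 = 36.033 g/mol.
%C = 36.033 / 169.993 × 100 = 21.20%.

21.20%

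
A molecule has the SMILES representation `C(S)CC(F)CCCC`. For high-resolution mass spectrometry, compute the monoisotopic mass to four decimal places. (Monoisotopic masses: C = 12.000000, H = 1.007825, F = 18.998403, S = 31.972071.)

150.0878

Atom tally by fragment:
  HSCH2 → C:1 H:3 S:1
  CH2 → C:1 H:2
  CH(F) → C:1 H:1 F:1
  CH2 → C:1 H:2
  CH2 → C:1 H:2
  CH2 → C:1 H:2
  CH3 → C:1 H:3
Element totals:
  C: 7
  H: 15
  F: 1
  S: 1
Molecular formula: C7H15FS.
  M = 7(12.0) + 15(1.007825) + 18.998403 + 31.972071
    = 84.000000 + 15.117375 + 18.998403 + 31.972071 = 150.087849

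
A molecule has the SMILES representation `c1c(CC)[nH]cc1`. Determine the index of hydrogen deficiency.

Atom tally by fragment:
  pyrrole ring core → C:4 H:5 N:1
  (− 1 ring H displaced by substituents)
  + C2H5 → C:2 H:5
Element totals:
  C: 6
  H: 9
  N: 1
Molecular formula: C6H9N.
DoU = (2C + 2 + N − H − X) / 2 = (2·6 + 2 + 1 − 9 − 0) / 2 = 3.

3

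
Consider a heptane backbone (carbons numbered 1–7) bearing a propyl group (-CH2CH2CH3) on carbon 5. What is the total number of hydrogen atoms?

22

Atom tally by fragment:
  CH3 → C:1 H:3
  CH2 → C:1 H:2
  CH2 → C:1 H:2
  CH2 → C:1 H:2
  CH(CH2CH2CH3) → C:4 H:8
  CH2 → C:1 H:2
  CH3 → C:1 H:3
Element totals:
  C: 10
  H: 22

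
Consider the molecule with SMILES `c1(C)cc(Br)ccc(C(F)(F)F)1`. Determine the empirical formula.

C8H6BrF3

Atom tally by fragment:
  benzene ring core → C:6 H:6
  (− 3 ring H displaced by substituents)
  + CH3 → C:1 H:3
  + Br → Br:1
  + CF3 → C:1 F:3
Element totals:
  C: 8
  H: 6
  Br: 1
  F: 3
Molecular formula: C8H6BrF3.
gcd of subscripts (1, 8, 3, 6) = 1, so the empirical formula equals the molecular formula.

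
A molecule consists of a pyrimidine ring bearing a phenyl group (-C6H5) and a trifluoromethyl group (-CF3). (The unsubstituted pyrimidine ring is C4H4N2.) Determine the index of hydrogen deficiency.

Atom tally by fragment:
  pyrimidine ring core → C:4 H:4 N:2
  (− 2 ring H displaced by substituents)
  + C6H5 → C:6 H:5
  + CF3 → C:1 F:3
Element totals:
  C: 11
  H: 7
  F: 3
  N: 2
Molecular formula: C11H7F3N2.
DoU = (2C + 2 + N − H − X) / 2 = (2·11 + 2 + 2 − 7 − 3) / 2 = 8.

8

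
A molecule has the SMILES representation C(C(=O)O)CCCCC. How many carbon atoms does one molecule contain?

Atom tally by fragment:
  HOOCCH2 → C:2 H:3 O:2
  CH2 → C:1 H:2
  CH2 → C:1 H:2
  CH2 → C:1 H:2
  CH2 → C:1 H:2
  CH3 → C:1 H:3
Element totals:
  C: 7
  H: 14
  O: 2

7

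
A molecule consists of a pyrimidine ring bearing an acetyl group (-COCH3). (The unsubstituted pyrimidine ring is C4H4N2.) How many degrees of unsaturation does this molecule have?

Atom tally by fragment:
  pyrimidine ring core → C:4 H:4 N:2
  (− 1 ring H displaced by substituents)
  + COCH3 → C:2 H:3 O:1
Element totals:
  C: 6
  H: 6
  N: 2
  O: 1
Molecular formula: C6H6N2O.
DoU = (2C + 2 + N − H − X) / 2 = (2·6 + 2 + 2 − 6 − 0) / 2 = 5.

5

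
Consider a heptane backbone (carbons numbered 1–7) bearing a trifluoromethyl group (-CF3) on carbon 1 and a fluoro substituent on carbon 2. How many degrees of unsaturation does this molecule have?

Atom tally by fragment:
  F3CCH2 → C:2 H:2 F:3
  CH(F) → C:1 H:1 F:1
  CH2 → C:1 H:2
  CH2 → C:1 H:2
  CH2 → C:1 H:2
  CH2 → C:1 H:2
  CH3 → C:1 H:3
Element totals:
  C: 8
  H: 14
  F: 4
Molecular formula: C8H14F4.
DoU = (2C + 2 + N − H − X) / 2 = (2·8 + 2 + 0 − 14 − 4) / 2 = 0.

0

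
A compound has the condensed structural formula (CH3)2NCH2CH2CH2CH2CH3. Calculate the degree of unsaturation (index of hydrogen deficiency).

Atom tally by fragment:
  (CH3)2NCH2 → C:3 H:8 N:1
  CH2 → C:1 H:2
  CH2 → C:1 H:2
  CH2 → C:1 H:2
  CH3 → C:1 H:3
Element totals:
  C: 7
  H: 17
  N: 1
Molecular formula: C7H17N.
DoU = (2C + 2 + N − H − X) / 2 = (2·7 + 2 + 1 − 17 − 0) / 2 = 0.

0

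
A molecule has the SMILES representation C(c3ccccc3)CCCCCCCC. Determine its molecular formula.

Atom tally by fragment:
  C6H5CH2 → C:7 H:7
  CH2 → C:1 H:2
  CH2 → C:1 H:2
  CH2 → C:1 H:2
  CH2 → C:1 H:2
  CH2 → C:1 H:2
  CH2 → C:1 H:2
  CH2 → C:1 H:2
  CH3 → C:1 H:3
Element totals:
  C: 15
  H: 24

C15H24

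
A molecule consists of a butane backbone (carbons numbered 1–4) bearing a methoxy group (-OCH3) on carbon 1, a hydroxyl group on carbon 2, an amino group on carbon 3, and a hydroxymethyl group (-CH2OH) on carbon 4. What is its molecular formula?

C6H15NO3

Atom tally by fragment:
  CH3OCH2 → C:2 H:5 O:1
  CH(OH) → C:1 H:2 O:1
  CH(NH2) → C:1 H:3 N:1
  CH2CH2OH → C:2 H:5 O:1
Element totals:
  C: 6
  H: 15
  N: 1
  O: 3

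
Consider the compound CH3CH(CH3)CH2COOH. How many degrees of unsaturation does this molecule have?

Atom tally by fragment:
  CH3 → C:1 H:3
  CH(CH3) → C:2 H:4
  CH2COOH → C:2 H:3 O:2
Element totals:
  C: 5
  H: 10
  O: 2
Molecular formula: C5H10O2.
DoU = (2C + 2 + N − H − X) / 2 = (2·5 + 2 + 0 − 10 − 0) / 2 = 1.

1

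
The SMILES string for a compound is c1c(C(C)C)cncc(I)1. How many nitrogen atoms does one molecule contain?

1

Atom tally by fragment:
  pyridine ring core → C:5 H:5 N:1
  (− 2 ring H displaced by substituents)
  + CH(CH3)2 → C:3 H:7
  + I → I:1
Element totals:
  C: 8
  H: 10
  I: 1
  N: 1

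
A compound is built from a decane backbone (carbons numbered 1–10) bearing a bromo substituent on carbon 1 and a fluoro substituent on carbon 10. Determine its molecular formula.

Atom tally by fragment:
  BrCH2 → C:1 H:2 Br:1
  CH2 → C:1 H:2
  CH2 → C:1 H:2
  CH2 → C:1 H:2
  CH2 → C:1 H:2
  CH2 → C:1 H:2
  CH2 → C:1 H:2
  CH2 → C:1 H:2
  CH2 → C:1 H:2
  CH2F → C:1 H:2 F:1
Element totals:
  C: 10
  H: 20
  Br: 1
  F: 1

C10H20BrF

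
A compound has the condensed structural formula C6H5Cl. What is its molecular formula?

Atom tally by fragment:
  benzene ring core → C:6 H:6
  (− 1 ring H displaced by substituents)
  + Cl → Cl:1
Element totals:
  C: 6
  H: 5
  Cl: 1

C6H5Cl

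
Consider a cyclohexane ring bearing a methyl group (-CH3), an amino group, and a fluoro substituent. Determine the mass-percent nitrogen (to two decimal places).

Atom tally by fragment:
  cyclohexane ring core → C:6 H:12
  (− 3 ring H displaced by substituents)
  + CH3 → C:1 H:3
  + NH2 → N:1 H:2
  + F → F:1
Element totals:
  C: 7
  H: 14
  F: 1
  N: 1
Molecular formula: C7H14FN.
Molar mass = 131.194 g/mol.
Mass from N: 1 × 14.007 = 14.007 g/mol.
%N = 14.007 / 131.194 × 100 = 10.68%.

10.68%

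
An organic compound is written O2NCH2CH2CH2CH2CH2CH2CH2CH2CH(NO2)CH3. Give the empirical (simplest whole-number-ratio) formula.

C5H10NO2

Element totals:
  C: 10
  H: 20
  N: 2
  O: 4
Molecular formula: C10H20N2O4.
gcd of subscripts = 2; dividing each by 2:
  C: 10/2 = 5
  H: 20/2 = 10
  N: 2/2 = 1
  O: 4/2 = 2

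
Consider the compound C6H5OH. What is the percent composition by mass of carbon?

76.57%

Element totals:
  C: 6
  H: 6
  O: 1
Molecular formula: C6H6O.
Molar mass = 94.113 g/mol.
Mass from C: 6 × 12.011 = 72.066 g/mol.
%C = 72.066 / 94.113 × 100 = 76.57%.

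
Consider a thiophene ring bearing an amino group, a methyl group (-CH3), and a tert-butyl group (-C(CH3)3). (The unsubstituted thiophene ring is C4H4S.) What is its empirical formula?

Atom tally by fragment:
  thiophene ring core → C:4 H:4 S:1
  (− 3 ring H displaced by substituents)
  + NH2 → N:1 H:2
  + CH3 → C:1 H:3
  + C(CH3)3 → C:4 H:9
Element totals:
  C: 9
  H: 15
  N: 1
  S: 1
Molecular formula: C9H15NS.
gcd of subscripts (9, 15, 1, 1) = 1, so the empirical formula equals the molecular formula.

C9H15NS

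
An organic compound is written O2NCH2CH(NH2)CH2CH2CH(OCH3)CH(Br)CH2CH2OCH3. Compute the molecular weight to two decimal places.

Atom tally by fragment:
  O2NCH2 → C:1 H:2 N:1 O:2
  CH(NH2) → C:1 H:3 N:1
  CH2 → C:1 H:2
  CH2 → C:1 H:2
  CH(OCH3) → C:2 H:4 O:1
  CH(Br) → C:1 H:1 Br:1
  CH2 → C:1 H:2
  CH2OCH3 → C:2 H:5 O:1
Element totals:
  C: 10
  H: 21
  Br: 1
  N: 2
  O: 4
Molecular formula: C10H21BrN2O4.
  M = 10(12.011) + 21(1.008) + 79.904 + 2(14.007) + 4(15.999)
    = 120.110 + 21.168 + 79.904 + 28.014 + 63.996 = 313.192

313.19 g/mol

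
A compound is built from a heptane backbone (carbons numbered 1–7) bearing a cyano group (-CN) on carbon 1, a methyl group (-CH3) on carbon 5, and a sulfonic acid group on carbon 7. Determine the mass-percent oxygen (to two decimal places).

Atom tally by fragment:
  NCCH2 → C:2 H:2 N:1
  CH2 → C:1 H:2
  CH2 → C:1 H:2
  CH2 → C:1 H:2
  CH(CH3) → C:2 H:4
  CH2 → C:1 H:2
  CH2SO3H → C:1 H:3 S:1 O:3
Element totals:
  C: 9
  H: 17
  N: 1
  O: 3
  S: 1
Molecular formula: C9H17NO3S.
Molar mass = 219.299 g/mol.
Mass from O: 3 × 15.999 = 47.997 g/mol.
%O = 47.997 / 219.299 × 100 = 21.89%.

21.89%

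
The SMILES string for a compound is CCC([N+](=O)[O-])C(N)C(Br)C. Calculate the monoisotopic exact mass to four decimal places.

Atom tally by fragment:
  CH3 → C:1 H:3
  CH2 → C:1 H:2
  CH(NO2) → C:1 H:1 N:1 O:2
  CH(NH2) → C:1 H:3 N:1
  CH(Br) → C:1 H:1 Br:1
  CH3 → C:1 H:3
Element totals:
  C: 6
  H: 13
  Br: 1
  N: 2
  O: 2
Molecular formula: C6H13BrN2O2.
  M = 6(12.0) + 13(1.007825) + 78.918338 + 2(14.003074) + 2(15.994915)
    = 72.000000 + 13.101725 + 78.918338 + 28.006148 + 31.989830 = 224.016041

224.0160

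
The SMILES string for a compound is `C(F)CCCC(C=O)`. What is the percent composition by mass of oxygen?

13.54%

Atom tally by fragment:
  FCH2 → C:1 H:2 F:1
  CH2 → C:1 H:2
  CH2 → C:1 H:2
  CH2 → C:1 H:2
  CH2CHO → C:2 H:3 O:1
Element totals:
  C: 6
  H: 11
  F: 1
  O: 1
Molecular formula: C6H11FO.
Molar mass = 118.151 g/mol.
Mass from O: 1 × 15.999 = 15.999 g/mol.
%O = 15.999 / 118.151 × 100 = 13.54%.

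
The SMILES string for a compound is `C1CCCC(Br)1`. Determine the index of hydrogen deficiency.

Atom tally by fragment:
  cyclopentane ring core → C:5 H:10
  (− 1 ring H displaced by substituents)
  + Br → Br:1
Element totals:
  C: 5
  H: 9
  Br: 1
Molecular formula: C5H9Br.
DoU = (2C + 2 + N − H − X) / 2 = (2·5 + 2 + 0 − 9 − 1) / 2 = 1.

1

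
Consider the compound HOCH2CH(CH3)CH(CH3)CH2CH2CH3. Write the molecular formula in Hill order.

Atom tally by fragment:
  HOCH2 → C:1 H:3 O:1
  CH(CH3) → C:2 H:4
  CH(CH3) → C:2 H:4
  CH2 → C:1 H:2
  CH2 → C:1 H:2
  CH3 → C:1 H:3
Element totals:
  C: 8
  H: 18
  O: 1

C8H18O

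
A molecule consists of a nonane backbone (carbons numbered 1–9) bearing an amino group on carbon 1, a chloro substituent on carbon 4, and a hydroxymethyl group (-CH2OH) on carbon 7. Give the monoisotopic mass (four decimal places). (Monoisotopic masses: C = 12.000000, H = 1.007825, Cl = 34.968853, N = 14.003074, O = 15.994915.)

207.1390

Atom tally by fragment:
  H2NCH2 → C:1 H:4 N:1
  CH2 → C:1 H:2
  CH2 → C:1 H:2
  CH(Cl) → C:1 H:1 Cl:1
  CH2 → C:1 H:2
  CH2 → C:1 H:2
  CH(CH2OH) → C:2 H:4 O:1
  CH2 → C:1 H:2
  CH3 → C:1 H:3
Element totals:
  C: 10
  H: 22
  Cl: 1
  N: 1
  O: 1
Molecular formula: C10H22ClNO.
  M = 10(12.0) + 22(1.007825) + 34.968853 + 14.003074 + 15.994915
    = 120.000000 + 22.172150 + 34.968853 + 14.003074 + 15.994915 = 207.138992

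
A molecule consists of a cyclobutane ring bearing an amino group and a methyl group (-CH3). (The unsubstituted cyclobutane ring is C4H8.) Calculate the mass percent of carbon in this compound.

Atom tally by fragment:
  cyclobutane ring core → C:4 H:8
  (− 2 ring H displaced by substituents)
  + NH2 → N:1 H:2
  + CH3 → C:1 H:3
Element totals:
  C: 5
  H: 11
  N: 1
Molecular formula: C5H11N.
Molar mass = 85.150 g/mol.
Mass from C: 5 × 12.011 = 60.055 g/mol.
%C = 60.055 / 85.150 × 100 = 70.53%.

70.53%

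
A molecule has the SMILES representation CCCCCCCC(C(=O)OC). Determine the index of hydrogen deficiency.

Atom tally by fragment:
  CH3 → C:1 H:3
  CH2 → C:1 H:2
  CH2 → C:1 H:2
  CH2 → C:1 H:2
  CH2 → C:1 H:2
  CH2 → C:1 H:2
  CH2 → C:1 H:2
  CH2COOCH3 → C:3 H:5 O:2
Element totals:
  C: 10
  H: 20
  O: 2
Molecular formula: C10H20O2.
DoU = (2C + 2 + N − H − X) / 2 = (2·10 + 2 + 0 − 20 − 0) / 2 = 1.

1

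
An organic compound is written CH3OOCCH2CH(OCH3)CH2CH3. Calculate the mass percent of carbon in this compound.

Atom tally by fragment:
  CH3OOCCH2 → C:3 H:5 O:2
  CH(OCH3) → C:2 H:4 O:1
  CH2 → C:1 H:2
  CH3 → C:1 H:3
Element totals:
  C: 7
  H: 14
  O: 3
Molecular formula: C7H14O3.
Molar mass = 146.186 g/mol.
Mass from C: 7 × 12.011 = 84.077 g/mol.
%C = 84.077 / 146.186 × 100 = 57.51%.

57.51%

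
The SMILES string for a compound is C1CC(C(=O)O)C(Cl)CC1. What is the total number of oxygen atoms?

2

Atom tally by fragment:
  cyclohexane ring core → C:6 H:12
  (− 2 ring H displaced by substituents)
  + COOH → C:1 H:1 O:2
  + Cl → Cl:1
Element totals:
  C: 7
  H: 11
  Cl: 1
  O: 2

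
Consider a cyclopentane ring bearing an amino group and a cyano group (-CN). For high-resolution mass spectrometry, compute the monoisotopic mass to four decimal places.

110.0844

Atom tally by fragment:
  cyclopentane ring core → C:5 H:10
  (− 2 ring H displaced by substituents)
  + NH2 → N:1 H:2
  + CN → C:1 N:1
Element totals:
  C: 6
  H: 10
  N: 2
Molecular formula: C6H10N2.
  M = 6(12.0) + 10(1.007825) + 2(14.003074)
    = 72.000000 + 10.078250 + 28.006148 = 110.084398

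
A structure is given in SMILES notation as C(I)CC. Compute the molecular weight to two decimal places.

169.99 g/mol

Atom tally by fragment:
  ICH2 → C:1 H:2 I:1
  CH2 → C:1 H:2
  CH3 → C:1 H:3
Element totals:
  C: 3
  H: 7
  I: 1
Molecular formula: C3H7I.
  M = 3(12.011) + 7(1.008) + 126.904
    = 36.033 + 7.056 + 126.904 = 169.993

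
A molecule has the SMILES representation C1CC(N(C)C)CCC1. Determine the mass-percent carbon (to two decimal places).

Atom tally by fragment:
  cyclohexane ring core → C:6 H:12
  (− 1 ring H displaced by substituents)
  + N(CH3)2 → N:1 C:2 H:6
Element totals:
  C: 8
  H: 17
  N: 1
Molecular formula: C8H17N.
Molar mass = 127.231 g/mol.
Mass from C: 8 × 12.011 = 96.088 g/mol.
%C = 96.088 / 127.231 × 100 = 75.52%.

75.52%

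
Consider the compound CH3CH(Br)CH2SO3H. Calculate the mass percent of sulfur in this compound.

Atom tally by fragment:
  CH3 → C:1 H:3
  CH(Br) → C:1 H:1 Br:1
  CH2SO3H → C:1 H:3 S:1 O:3
Element totals:
  C: 3
  H: 7
  Br: 1
  O: 3
  S: 1
Molecular formula: C3H7BrO3S.
Molar mass = 203.050 g/mol.
Mass from S: 1 × 32.06 = 32.060 g/mol.
%S = 32.060 / 203.050 × 100 = 15.79%.

15.79%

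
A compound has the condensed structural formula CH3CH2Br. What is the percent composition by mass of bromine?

73.33%

Atom tally by fragment:
  CH3 → C:1 H:3
  CH2Br → C:1 H:2 Br:1
Element totals:
  C: 2
  H: 5
  Br: 1
Molecular formula: C2H5Br.
Molar mass = 108.966 g/mol.
Mass from Br: 1 × 79.904 = 79.904 g/mol.
%Br = 79.904 / 108.966 × 100 = 73.33%.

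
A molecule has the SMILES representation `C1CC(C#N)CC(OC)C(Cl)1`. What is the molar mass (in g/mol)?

Atom tally by fragment:
  cyclohexane ring core → C:6 H:12
  (− 3 ring H displaced by substituents)
  + CN → C:1 N:1
  + OCH3 → C:1 H:3 O:1
  + Cl → Cl:1
Element totals:
  C: 8
  H: 12
  Cl: 1
  N: 1
  O: 1
Molecular formula: C8H12ClNO.
  M = 8(12.011) + 12(1.008) + 35.45 + 14.007 + 15.999
    = 96.088 + 12.096 + 35.450 + 14.007 + 15.999 = 173.640

173.64 g/mol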